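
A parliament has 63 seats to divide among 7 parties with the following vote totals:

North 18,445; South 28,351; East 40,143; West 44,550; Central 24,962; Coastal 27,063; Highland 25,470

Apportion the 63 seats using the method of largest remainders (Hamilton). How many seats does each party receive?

The standard divisor is 208984/63 ≈ 3317.206.
Standard quotas: North 5.5604, South 8.5466, East 12.1014, West 13.4300, Central 7.5250, Coastal 8.1584, Highland 7.6781.
Lower quotas: North 5, South 8, East 12, West 13, Central 7, Coastal 8, Highland 7 (sum 60, leaving 3 seats).
Remainders in descending order: Highland 0.6781, North 0.5604, South 0.5466, Central 0.5250, West 0.4300, Coastal 0.1584, East 0.1014.
The surplus seats go to Highland, North, South.

North=6; South=9; East=12; West=13; Central=7; Coastal=8; Highland=8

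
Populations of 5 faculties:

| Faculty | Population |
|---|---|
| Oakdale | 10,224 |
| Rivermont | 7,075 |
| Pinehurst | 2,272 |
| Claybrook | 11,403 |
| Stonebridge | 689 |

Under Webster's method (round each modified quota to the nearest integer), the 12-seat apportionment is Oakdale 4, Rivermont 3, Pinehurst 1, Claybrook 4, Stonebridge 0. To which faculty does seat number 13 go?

Priority for the next seat is population ÷ (current seats + 0.5).
Priorities: Oakdale 2272.000, Rivermont 2021.429, Pinehurst 1514.667, Claybrook 2534.000, Stonebridge 1378.000.
Highest priority: Claybrook.

Claybrook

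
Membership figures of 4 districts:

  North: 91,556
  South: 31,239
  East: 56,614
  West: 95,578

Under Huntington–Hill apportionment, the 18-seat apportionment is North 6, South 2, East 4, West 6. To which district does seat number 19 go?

Priority for the next seat is population ÷ (√(s·(s+1))).
Priorities: North 14127.398, South 12753.268, East 12659.275, West 14748.006.
Highest priority: West.

West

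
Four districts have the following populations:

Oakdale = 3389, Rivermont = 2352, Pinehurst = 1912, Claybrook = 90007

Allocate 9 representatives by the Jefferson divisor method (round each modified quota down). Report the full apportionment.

Standard divisor 97660/9 ≈ 10851.111; standard quotas: Oakdale 0.312, Rivermont 0.217, Pinehurst 0.176, Claybrook 8.295.
Rounding down gives 0, 0, 0, 8 = 8 seats, so the divisor must be adjusted.
With modified divisor 9500: modified quotas Oakdale 0.357, Rivermont 0.248, Pinehurst 0.201, Claybrook 9.474.
Rounding down: Oakdale 0, Rivermont 0, Pinehurst 0, Claybrook 9 (total 9).

Oakdale: 0, Rivermont: 0, Pinehurst: 0, Claybrook: 9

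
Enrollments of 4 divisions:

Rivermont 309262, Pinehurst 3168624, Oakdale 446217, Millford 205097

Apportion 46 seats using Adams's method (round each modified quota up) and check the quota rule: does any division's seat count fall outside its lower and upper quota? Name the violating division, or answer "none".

Standard quotas: Rivermont 3.445, Pinehurst 35.299, Oakdale 4.971, Millford 2.285.
Adams allocation: Rivermont 4, Pinehurst 34, Oakdale 5, Millford 3.
Pinehurst has quota 35.299 (lower 35, upper 36) but receives 34 — outside the quota interval.

Pinehurst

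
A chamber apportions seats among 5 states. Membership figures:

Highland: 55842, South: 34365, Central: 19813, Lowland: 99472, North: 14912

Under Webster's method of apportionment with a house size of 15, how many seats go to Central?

Standard divisor 224404/15 ≈ 14960.267; standard quotas: Highland 3.733, South 2.297, Central 1.324, Lowland 6.649, North 0.997.
Rounding to the nearest integer gives Highland 4, South 2, Central 1, Lowland 7, North 1 — total 15, matching the house size, so no adjustment is needed.
Central receives 1.

1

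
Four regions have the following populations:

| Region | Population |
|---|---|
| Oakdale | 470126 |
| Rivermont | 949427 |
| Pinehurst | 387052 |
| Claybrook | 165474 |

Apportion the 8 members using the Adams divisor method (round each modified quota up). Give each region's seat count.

Oakdale: 2; Rivermont: 3; Pinehurst: 2; Claybrook: 1

Standard divisor 1972079/8 ≈ 246509.875; standard quotas: Oakdale 1.907, Rivermont 3.851, Pinehurst 1.570, Claybrook 0.671.
Rounding up gives 2, 4, 2, 1 = 9 seats, so the divisor must be adjusted.
With modified divisor 351800: modified quotas Oakdale 1.336, Rivermont 2.699, Pinehurst 1.100, Claybrook 0.470.
Rounding up: Oakdale 2, Rivermont 3, Pinehurst 2, Claybrook 1 (total 8).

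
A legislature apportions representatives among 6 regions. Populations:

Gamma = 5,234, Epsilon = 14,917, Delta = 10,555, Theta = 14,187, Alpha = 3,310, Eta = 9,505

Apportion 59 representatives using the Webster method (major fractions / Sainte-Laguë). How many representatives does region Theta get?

15

Standard divisor 57708/59 ≈ 978.102; standard quotas: Gamma 5.351, Epsilon 15.251, Delta 10.791, Theta 14.505, Alpha 3.384, Eta 9.718.
Rounding to the nearest integer gives Gamma 5, Epsilon 15, Delta 11, Theta 15, Alpha 3, Eta 10 — total 59, matching the house size, so no adjustment is needed.
Theta receives 15.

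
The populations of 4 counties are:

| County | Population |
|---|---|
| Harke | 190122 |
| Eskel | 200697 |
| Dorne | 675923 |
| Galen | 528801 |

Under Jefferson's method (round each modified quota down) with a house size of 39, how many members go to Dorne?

Standard divisor 1595543/39 ≈ 40911.359; standard quotas: Harke 4.647, Eskel 4.906, Dorne 16.522, Galen 12.926.
Rounding down gives 4, 4, 16, 12 = 36 seats, so the divisor must be adjusted.
With modified divisor 38900: modified quotas Harke 4.887, Eskel 5.159, Dorne 17.376, Galen 13.594.
Rounding down: Harke 4, Eskel 5, Dorne 17, Galen 13 (total 39).
Dorne receives 17.

17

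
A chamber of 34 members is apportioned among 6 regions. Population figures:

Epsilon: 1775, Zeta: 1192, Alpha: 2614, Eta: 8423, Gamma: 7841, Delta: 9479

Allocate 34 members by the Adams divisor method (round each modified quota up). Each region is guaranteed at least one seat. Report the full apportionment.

Standard divisor 31324/34 ≈ 921.294; standard quotas: Epsilon 1.927, Zeta 1.294, Alpha 2.837, Eta 9.143, Gamma 8.511, Delta 10.289.
Rounding up gives 2, 2, 3, 10, 9, 11 = 37 seats, so the divisor must be adjusted.
With modified divisor 1000: modified quotas Epsilon 1.775, Zeta 1.192, Alpha 2.614, Eta 8.423, Gamma 7.841, Delta 9.479.
Rounding up: Epsilon 2, Zeta 2, Alpha 3, Eta 9, Gamma 8, Delta 10 (total 34).

Epsilon 2, Zeta 2, Alpha 3, Eta 9, Gamma 8, Delta 10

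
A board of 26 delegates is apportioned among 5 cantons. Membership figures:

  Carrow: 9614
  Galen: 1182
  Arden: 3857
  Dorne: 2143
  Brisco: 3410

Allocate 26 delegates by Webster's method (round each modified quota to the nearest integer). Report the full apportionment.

Carrow=12; Galen=2; Arden=5; Dorne=3; Brisco=4

Standard divisor 20206/26 ≈ 777.154; standard quotas: Carrow 12.371, Galen 1.521, Arden 4.963, Dorne 2.757, Brisco 4.388.
Rounding to the nearest integer gives Carrow 12, Galen 2, Arden 5, Dorne 3, Brisco 4 — total 26, matching the house size, so no adjustment is needed.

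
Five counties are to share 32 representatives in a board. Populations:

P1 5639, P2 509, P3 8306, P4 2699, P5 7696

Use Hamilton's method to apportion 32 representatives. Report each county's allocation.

P1 7; P2 1; P3 11; P4 3; P5 10

Standard divisor: 24849 ÷ 32 ≈ 776.531.
Standard quotas: P1 7.2618, P2 0.6555, P3 10.6963, P4 3.4757, P5 9.9107.
Lower quotas: P1 7, P2 0, P3 10, P4 3, P5 9 (sum 29, leaving 3 seats).
Remainders in descending order: P5 0.9107, P3 0.6963, P2 0.6555, P4 0.4757, P1 0.2618.
The surplus seats go to P5, P3, P2.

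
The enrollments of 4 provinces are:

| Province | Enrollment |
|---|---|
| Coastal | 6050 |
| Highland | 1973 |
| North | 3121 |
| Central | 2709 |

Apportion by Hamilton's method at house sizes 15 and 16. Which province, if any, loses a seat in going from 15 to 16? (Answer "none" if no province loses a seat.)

At 15 seats: Coastal 7, Highland 2, North 3, Central 3.
At 16 seats: Coastal 7, Highland 2, North 4, Central 3.
No province's allocation decreased.

none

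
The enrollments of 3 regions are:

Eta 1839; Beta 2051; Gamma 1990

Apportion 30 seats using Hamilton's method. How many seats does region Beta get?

Standard divisor: 5880 ÷ 30 = 196.
Standard quotas: Eta 9.383, Beta 10.464, Gamma 10.153.
Lower quotas: Eta 9, Beta 10, Gamma 10 (sum 29, leaving 1 seat).
Remainders in descending order: Beta 0.464, Eta 0.383, Gamma 0.153.
The surplus seat goes to Beta.
Beta receives 11.

11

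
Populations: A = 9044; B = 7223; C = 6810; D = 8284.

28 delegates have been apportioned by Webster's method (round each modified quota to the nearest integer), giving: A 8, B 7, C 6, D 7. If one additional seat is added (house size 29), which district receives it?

D

Priority for the next seat is population ÷ (current seats + 0.5).
Priorities: A 1064.000, B 963.067, C 1047.692, D 1104.533.
Highest priority: D.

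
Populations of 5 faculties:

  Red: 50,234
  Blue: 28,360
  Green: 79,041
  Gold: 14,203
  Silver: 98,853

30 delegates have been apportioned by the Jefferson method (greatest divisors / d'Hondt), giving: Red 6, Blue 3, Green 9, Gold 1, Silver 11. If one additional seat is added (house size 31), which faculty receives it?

Priority for the next seat is population ÷ (current seats + 1).
Priorities: Red 7176.286, Blue 7090.000, Green 7904.100, Gold 7101.500, Silver 8237.750.
Highest priority: Silver.

Silver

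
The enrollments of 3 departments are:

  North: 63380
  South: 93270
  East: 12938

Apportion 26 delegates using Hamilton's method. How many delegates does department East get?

Standard divisor: 169588 ÷ 26 ≈ 6522.615.
Standard quotas: North 9.7170, South 14.2995, East 1.9836.
Lower quotas: North 9, South 14, East 1 (sum 24, leaving 2 seats).
Remainders in descending order: East 0.9836, North 0.7170, South 0.2995.
The surplus seats go to East, North.
East receives 2.

2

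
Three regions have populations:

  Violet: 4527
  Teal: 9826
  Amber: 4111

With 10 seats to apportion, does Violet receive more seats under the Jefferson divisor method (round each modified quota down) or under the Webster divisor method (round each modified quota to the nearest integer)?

Webster

Jefferson: Violet 2, Teal 6, Amber 2.
Webster: Violet 3, Teal 5, Amber 2.
Violet gets 2 under Jefferson and 3 under Webster.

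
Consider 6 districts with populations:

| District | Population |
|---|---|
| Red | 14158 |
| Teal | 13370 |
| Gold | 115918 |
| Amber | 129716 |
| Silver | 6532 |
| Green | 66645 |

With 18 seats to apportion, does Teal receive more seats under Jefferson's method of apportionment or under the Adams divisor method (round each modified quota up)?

Adams

Jefferson: Red 0, Teal 0, Gold 7, Amber 7, Silver 0, Green 4.
Adams: Red 1, Teal 1, Gold 6, Amber 6, Silver 1, Green 3.
Teal gets 0 under Jefferson and 1 under Adams.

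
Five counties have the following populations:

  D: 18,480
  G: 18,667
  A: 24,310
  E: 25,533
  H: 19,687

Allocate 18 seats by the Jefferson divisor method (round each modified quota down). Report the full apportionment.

Standard divisor 106677/18 ≈ 5926.5; standard quotas: D 3.118, G 3.150, A 4.102, E 4.308, H 3.322.
Rounding down gives 3, 3, 4, 4, 3 = 17 seats, so the divisor must be adjusted.
With modified divisor 5000: modified quotas D 3.696, G 3.733, A 4.862, E 5.107, H 3.937.
Rounding down: D 3, G 3, A 4, E 5, H 3 (total 18).

D: 3, G: 3, A: 4, E: 5, H: 3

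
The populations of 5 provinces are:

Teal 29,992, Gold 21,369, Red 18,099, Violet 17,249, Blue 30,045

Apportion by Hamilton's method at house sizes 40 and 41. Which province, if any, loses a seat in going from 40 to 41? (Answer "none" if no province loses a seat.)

Gold

At 40 seats: Teal 10, Gold 8, Red 6, Violet 6, Blue 10.
At 41 seats: Teal 11, Gold 7, Red 6, Violet 6, Blue 11.
Gold drops from 8 to 7.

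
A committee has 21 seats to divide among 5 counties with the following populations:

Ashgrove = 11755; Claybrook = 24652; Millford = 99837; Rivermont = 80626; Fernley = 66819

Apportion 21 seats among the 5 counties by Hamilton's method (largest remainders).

Standard divisor: 283689 ÷ 21 = 13509.
Standard quotas: Ashgrove 0.8702, Claybrook 1.8249, Millford 7.3904, Rivermont 5.9683, Fernley 4.9463.
Lower quotas: Ashgrove 0, Claybrook 1, Millford 7, Rivermont 5, Fernley 4 (sum 17, leaving 4 seats).
Remainders in descending order: Rivermont 0.9683, Fernley 0.9463, Ashgrove 0.8702, Claybrook 0.8249, Millford 0.3904.
The surplus seats go to Rivermont, Fernley, Ashgrove, Claybrook.

Ashgrove=1, Claybrook=2, Millford=7, Rivermont=6, Fernley=5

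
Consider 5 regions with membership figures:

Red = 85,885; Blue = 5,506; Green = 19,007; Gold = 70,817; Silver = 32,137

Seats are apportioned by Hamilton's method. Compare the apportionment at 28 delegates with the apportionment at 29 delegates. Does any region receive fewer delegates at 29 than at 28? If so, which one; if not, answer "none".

At 28 seats: Red 11, Blue 1, Green 3, Gold 9, Silver 4.
At 29 seats: Red 12, Blue 1, Green 2, Gold 10, Silver 4.
Green drops from 3 to 2.

Green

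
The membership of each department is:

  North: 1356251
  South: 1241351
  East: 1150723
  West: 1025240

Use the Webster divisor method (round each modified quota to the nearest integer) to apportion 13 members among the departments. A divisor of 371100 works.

North: 4, South: 3, East: 3, West: 3

With modified divisor 371100: modified quotas North 3.655, South 3.345, East 3.101, West 2.763.
Rounding to the nearest integer: North 4, South 3, East 3, West 3 (total 13).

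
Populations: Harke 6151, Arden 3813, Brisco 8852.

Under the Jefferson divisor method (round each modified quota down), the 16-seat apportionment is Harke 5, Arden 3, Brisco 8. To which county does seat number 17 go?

Harke

Priority for the next seat is population ÷ (current seats + 1).
Priorities: Harke 1025.167, Arden 953.250, Brisco 983.556.
Highest priority: Harke.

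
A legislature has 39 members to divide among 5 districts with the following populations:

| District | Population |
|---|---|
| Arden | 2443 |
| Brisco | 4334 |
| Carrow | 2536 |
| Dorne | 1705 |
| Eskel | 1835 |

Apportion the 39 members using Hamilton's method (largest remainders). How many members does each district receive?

Standard divisor: 12853 ÷ 39 ≈ 329.564.
Standard quotas: Arden 7.413, Brisco 13.151, Carrow 7.695, Dorne 5.174, Eskel 5.568.
Lower quotas: Arden 7, Brisco 13, Carrow 7, Dorne 5, Eskel 5 (sum 37, leaving 2 seats).
Remainders in descending order: Carrow 0.695, Eskel 0.568, Arden 0.413, Dorne 0.174, Brisco 0.151.
Largest remainders: Carrow, Eskel receive the extra seats.

Arden=7; Brisco=13; Carrow=8; Dorne=5; Eskel=6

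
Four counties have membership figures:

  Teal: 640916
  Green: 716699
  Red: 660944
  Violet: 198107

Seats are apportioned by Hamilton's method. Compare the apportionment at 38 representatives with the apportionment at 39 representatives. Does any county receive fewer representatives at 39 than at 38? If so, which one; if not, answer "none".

Violet

At 38 seats: Teal 11, Green 12, Red 11, Violet 4.
At 39 seats: Teal 11, Green 13, Red 12, Violet 3.
Violet drops from 4 to 3.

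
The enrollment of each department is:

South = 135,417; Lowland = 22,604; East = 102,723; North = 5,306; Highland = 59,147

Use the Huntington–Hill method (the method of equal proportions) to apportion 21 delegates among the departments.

With divisor 15971: modified quotas South 8.479, Lowland 1.415, East 6.432, North 0.332, Highland 3.703.
Geometric-mean thresholds: South √(8·9)=8.485, Lowland √(1·2)=1.414, East √(6·7)=6.481, North (min 1), Highland √(3·4)=3.464.
Each quota rounded against its threshold gives South 8, Lowland 2, East 6, North 1, Highland 4 (total 21).

South=8; Lowland=2; East=6; North=1; Highland=4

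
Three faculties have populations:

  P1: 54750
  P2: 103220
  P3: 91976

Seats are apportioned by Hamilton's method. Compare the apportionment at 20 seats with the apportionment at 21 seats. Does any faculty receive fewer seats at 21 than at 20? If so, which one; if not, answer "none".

P1

At 20 seats: P1 5, P2 8, P3 7.
At 21 seats: P1 4, P2 9, P3 8.
P1 drops from 5 to 4.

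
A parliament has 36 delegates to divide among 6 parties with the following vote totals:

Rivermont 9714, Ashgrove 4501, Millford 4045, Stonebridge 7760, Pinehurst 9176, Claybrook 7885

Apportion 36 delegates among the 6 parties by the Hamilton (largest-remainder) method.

Total 43081; standard divisor 43081/36 ≈ 1196.694.
Standard quotas: Rivermont 8.1174, Ashgrove 3.7612, Millford 3.3801, Stonebridge 6.4845, Pinehurst 7.6678, Claybrook 6.5890.
Lower quotas: Rivermont 8, Ashgrove 3, Millford 3, Stonebridge 6, Pinehurst 7, Claybrook 6 (sum 33, leaving 3 seats).
Remainders in descending order: Ashgrove 0.7612, Pinehurst 0.6678, Claybrook 0.5890, Stonebridge 0.4845, Millford 0.3801, Rivermont 0.1174.
The surplus seats go to Ashgrove, Pinehurst, Claybrook.

Rivermont=8; Ashgrove=4; Millford=3; Stonebridge=6; Pinehurst=8; Claybrook=7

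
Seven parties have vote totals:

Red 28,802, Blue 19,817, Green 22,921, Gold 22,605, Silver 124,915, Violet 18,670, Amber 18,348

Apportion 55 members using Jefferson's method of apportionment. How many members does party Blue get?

Standard divisor 256078/55 ≈ 4655.964; standard quotas: Red 6.186, Blue 4.256, Green 4.923, Gold 4.855, Silver 26.829, Violet 4.010, Amber 3.941.
Rounding down gives 6, 4, 4, 4, 26, 4, 3 = 51 seats, so the divisor must be adjusted.
With modified divisor 4500: modified quotas Red 6.400, Blue 4.404, Green 5.094, Gold 5.023, Silver 27.759, Violet 4.149, Amber 4.077.
Rounding down: Red 6, Blue 4, Green 5, Gold 5, Silver 27, Violet 4, Amber 4 (total 55).
Blue receives 4.

4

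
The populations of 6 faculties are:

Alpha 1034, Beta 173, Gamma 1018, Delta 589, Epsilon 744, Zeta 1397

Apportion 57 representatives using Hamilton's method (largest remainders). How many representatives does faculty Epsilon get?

8

The standard divisor is 4955/57 ≈ 86.93.
Standard quotas: Alpha 11.895, Beta 1.990, Gamma 11.711, Delta 6.776, Epsilon 8.559, Zeta 16.070.
Lower quotas: Alpha 11, Beta 1, Gamma 11, Delta 6, Epsilon 8, Zeta 16 (sum 53, leaving 4 seats).
Remainders in descending order: Beta 0.990, Alpha 0.895, Delta 0.776, Gamma 0.711, Epsilon 0.559, Zeta 0.070.
Largest remainders: Beta, Alpha, Delta, Gamma receive the extra seats.
Epsilon receives 8.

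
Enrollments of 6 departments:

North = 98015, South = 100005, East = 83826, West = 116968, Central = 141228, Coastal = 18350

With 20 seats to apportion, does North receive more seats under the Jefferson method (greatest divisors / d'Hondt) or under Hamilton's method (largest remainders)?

Jefferson: North 4, South 4, East 3, West 4, Central 5, Coastal 0.
Hamilton: North 3, South 4, East 3, West 4, Central 5, Coastal 1.
North gets 4 under Jefferson and 3 under Hamilton.

Jefferson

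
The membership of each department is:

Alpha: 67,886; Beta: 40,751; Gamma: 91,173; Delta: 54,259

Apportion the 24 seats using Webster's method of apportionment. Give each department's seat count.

Alpha 6; Beta 4; Gamma 9; Delta 5

Standard divisor 254069/24 ≈ 10586.208; standard quotas: Alpha 6.413, Beta 3.849, Gamma 8.612, Delta 5.125.
Rounding to the nearest integer gives Alpha 6, Beta 4, Gamma 9, Delta 5 — total 24, matching the house size, so no adjustment is needed.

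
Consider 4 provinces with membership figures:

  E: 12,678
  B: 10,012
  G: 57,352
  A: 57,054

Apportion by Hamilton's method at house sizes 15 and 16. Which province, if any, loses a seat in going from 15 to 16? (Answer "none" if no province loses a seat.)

E

At 15 seats: E 2, B 1, G 6, A 6.
At 16 seats: E 1, B 1, G 7, A 7.
E drops from 2 to 1.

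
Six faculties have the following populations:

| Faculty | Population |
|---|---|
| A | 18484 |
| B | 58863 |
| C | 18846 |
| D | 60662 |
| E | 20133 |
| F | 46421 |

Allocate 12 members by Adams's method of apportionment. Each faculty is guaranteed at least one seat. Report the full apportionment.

A 1, B 3, C 1, D 3, E 1, F 3

Standard divisor 223409/12 ≈ 18617.417; standard quotas: A 0.993, B 3.162, C 1.012, D 3.258, E 1.081, F 2.493.
Rounding up gives 1, 4, 2, 4, 2, 3 = 16 seats, so the divisor must be adjusted.
With modified divisor 21700: modified quotas A 0.852, B 2.713, C 0.868, D 2.795, E 0.928, F 2.139.
Rounding up: A 1, B 3, C 1, D 3, E 1, F 3 (total 12).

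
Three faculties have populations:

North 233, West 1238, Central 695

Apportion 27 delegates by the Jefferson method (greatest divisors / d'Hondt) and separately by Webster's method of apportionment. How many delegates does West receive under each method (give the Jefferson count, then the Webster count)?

16 and 15

Jefferson: North 3, West 16, Central 8.
Webster: North 3, West 15, Central 9.
West gets 16 under Jefferson and 15 under Webster.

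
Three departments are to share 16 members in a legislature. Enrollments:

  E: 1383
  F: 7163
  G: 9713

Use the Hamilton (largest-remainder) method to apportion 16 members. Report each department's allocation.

Total 18259; standard divisor 18259/16 ≈ 1141.188.
Standard quotas: E 1.2119, F 6.2768, G 8.5113.
Lower quotas: E 1, F 6, G 8 (sum 15, leaving 1 seat).
Remainders in descending order: G 0.5113, F 0.2768, E 0.2119.
The surplus seat goes to G.

E: 1, F: 6, G: 9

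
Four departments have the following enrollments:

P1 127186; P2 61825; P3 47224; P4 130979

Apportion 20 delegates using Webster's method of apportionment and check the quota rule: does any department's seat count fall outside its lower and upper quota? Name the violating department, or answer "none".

none

Standard quotas: P1 6.927, P2 3.367, P3 2.572, P4 7.134.
Webster allocation: P1 7, P2 3, P3 3, P4 7.
Every allocation lies between the lower and upper quota.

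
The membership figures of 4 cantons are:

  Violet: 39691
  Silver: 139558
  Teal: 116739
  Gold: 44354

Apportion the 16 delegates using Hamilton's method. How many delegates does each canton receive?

Violet=2; Silver=7; Teal=5; Gold=2

Total 340342; standard divisor 340342/16 ≈ 21271.375.
Standard quotas: Violet 1.8659, Silver 6.5608, Teal 5.4881, Gold 2.0851.
Lower quotas: Violet 1, Silver 6, Teal 5, Gold 2 (sum 14, leaving 2 seats).
Remainders in descending order: Violet 0.8659, Silver 0.5608, Teal 0.4881, Gold 0.0851.
The surplus seats go to Violet, Silver.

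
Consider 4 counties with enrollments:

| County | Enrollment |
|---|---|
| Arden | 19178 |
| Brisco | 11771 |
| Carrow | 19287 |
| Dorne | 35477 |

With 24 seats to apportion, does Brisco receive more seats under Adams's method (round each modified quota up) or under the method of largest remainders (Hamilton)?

Adams: Arden 5, Brisco 4, Carrow 5, Dorne 10.
Hamilton: Arden 5, Brisco 3, Carrow 6, Dorne 10.
Brisco gets 4 under Adams and 3 under Hamilton.

Adams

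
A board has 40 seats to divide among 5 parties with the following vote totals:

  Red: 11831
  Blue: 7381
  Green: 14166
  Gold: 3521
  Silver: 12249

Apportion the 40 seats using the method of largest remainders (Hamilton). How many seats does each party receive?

Red: 10, Blue: 6, Green: 11, Gold: 3, Silver: 10

Total 49148; standard divisor 49148/40 ≈ 1228.7.
Standard quotas: Red 9.6289, Blue 6.0072, Green 11.5293, Gold 2.8656, Silver 9.9691.
Lower quotas: Red 9, Blue 6, Green 11, Gold 2, Silver 9 (sum 37, leaving 3 seats).
Remainders in descending order: Silver 0.9691, Gold 0.8656, Red 0.6289, Green 0.5293, Blue 0.0072.
The surplus seats go to Silver, Gold, Red.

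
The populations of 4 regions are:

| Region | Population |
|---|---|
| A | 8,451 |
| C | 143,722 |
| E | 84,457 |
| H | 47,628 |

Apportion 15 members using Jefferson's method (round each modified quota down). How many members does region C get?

Standard divisor 284258/15 ≈ 18950.533; standard quotas: A 0.446, C 7.584, E 4.457, H 2.513.
Rounding down gives 0, 7, 4, 2 = 13 seats, so the divisor must be adjusted.
With modified divisor 16400: modified quotas A 0.515, C 8.764, E 5.150, H 2.904.
Rounding down: A 0, C 8, E 5, H 2 (total 15).
C receives 8.

8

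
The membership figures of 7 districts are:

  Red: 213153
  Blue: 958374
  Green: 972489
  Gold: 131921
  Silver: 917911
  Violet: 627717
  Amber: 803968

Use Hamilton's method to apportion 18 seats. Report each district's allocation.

Red 1, Blue 4, Green 4, Gold 0, Silver 4, Violet 2, Amber 3

Total 4625533; standard divisor 4625533/18 ≈ 256974.056.
Standard quotas: Red 0.8295, Blue 3.7295, Green 3.7844, Gold 0.5134, Silver 3.5720, Violet 2.4427, Amber 3.1286.
Lower quotas: Red 0, Blue 3, Green 3, Gold 0, Silver 3, Violet 2, Amber 3 (sum 14, leaving 4 seats).
Remainders in descending order: Red 0.8295, Green 0.7844, Blue 0.7295, Silver 0.5720, Gold 0.5134, Violet 0.4427, Amber 0.1286.
Largest remainders: Red, Green, Blue, Silver receive the extra seats.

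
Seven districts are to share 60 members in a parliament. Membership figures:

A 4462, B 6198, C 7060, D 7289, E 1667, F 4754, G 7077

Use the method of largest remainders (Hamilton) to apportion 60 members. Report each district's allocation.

A: 7, B: 10, C: 11, D: 11, E: 3, F: 7, G: 11

The standard divisor is 38507/60 ≈ 641.783.
Standard quotas: A 6.9525, B 9.6575, C 11.0006, D 11.3574, E 2.5974, F 7.4075, G 11.0271.
Lower quotas: A 6, B 9, C 11, D 11, E 2, F 7, G 11 (sum 57, leaving 3 seats).
Remainders in descending order: A 0.9525, B 0.6575, E 0.5974, F 0.4075, D 0.3574, G 0.0271, C 0.0006.
Largest remainders: A, B, E receive the extra seats.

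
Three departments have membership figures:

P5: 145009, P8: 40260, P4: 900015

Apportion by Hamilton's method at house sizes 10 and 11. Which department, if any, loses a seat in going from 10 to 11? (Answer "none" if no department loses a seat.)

P8

At 10 seats: P5 1, P8 1, P4 8.
At 11 seats: P5 2, P8 0, P4 9.
P8 drops from 1 to 0.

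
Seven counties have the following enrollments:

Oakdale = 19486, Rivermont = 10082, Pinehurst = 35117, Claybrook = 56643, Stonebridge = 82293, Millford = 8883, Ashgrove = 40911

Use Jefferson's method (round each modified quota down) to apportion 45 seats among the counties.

Oakdale=3, Rivermont=1, Pinehurst=6, Claybrook=11, Stonebridge=16, Millford=1, Ashgrove=7

Standard divisor 253415/45 ≈ 5631.444; standard quotas: Oakdale 3.460, Rivermont 1.790, Pinehurst 6.236, Claybrook 10.058, Stonebridge 14.613, Millford 1.577, Ashgrove 7.265.
Rounding down gives 3, 1, 6, 10, 14, 1, 7 = 42 seats, so the divisor must be adjusted.
With modified divisor 5130: modified quotas Oakdale 3.798, Rivermont 1.965, Pinehurst 6.845, Claybrook 11.042, Stonebridge 16.042, Millford 1.732, Ashgrove 7.975.
Rounding down: Oakdale 3, Rivermont 1, Pinehurst 6, Claybrook 11, Stonebridge 16, Millford 1, Ashgrove 7 (total 45).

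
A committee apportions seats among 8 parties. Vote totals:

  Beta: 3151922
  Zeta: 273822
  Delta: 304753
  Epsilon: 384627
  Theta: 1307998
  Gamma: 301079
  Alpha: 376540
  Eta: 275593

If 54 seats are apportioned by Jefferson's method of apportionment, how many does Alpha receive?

Standard divisor 6376334/54 ≈ 118080.259; standard quotas: Beta 26.693, Zeta 2.319, Delta 2.581, Epsilon 3.257, Theta 11.077, Gamma 2.550, Alpha 3.189, Eta 2.334.
Rounding down gives 26, 2, 2, 3, 11, 2, 3, 2 = 51 seats, so the divisor must be adjusted.
With modified divisor 108800: modified quotas Beta 28.970, Zeta 2.517, Delta 2.801, Epsilon 3.535, Theta 12.022, Gamma 2.767, Alpha 3.461, Eta 2.533.
Rounding down: Beta 28, Zeta 2, Delta 2, Epsilon 3, Theta 12, Gamma 2, Alpha 3, Eta 2 (total 54).
Alpha receives 3.

3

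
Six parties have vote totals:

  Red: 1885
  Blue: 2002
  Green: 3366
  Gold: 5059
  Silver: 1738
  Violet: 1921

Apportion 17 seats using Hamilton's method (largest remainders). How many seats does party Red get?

2

The standard divisor is 15971/17 ≈ 939.471.
Standard quotas: Red 2.0064, Blue 2.1310, Green 3.5829, Gold 5.3849, Silver 1.8500, Violet 2.0448.
Lower quotas: Red 2, Blue 2, Green 3, Gold 5, Silver 1, Violet 2 (sum 15, leaving 2 seats).
Remainders in descending order: Silver 0.8500, Green 0.5829, Gold 0.3849, Blue 0.1310, Violet 0.0448, Red 0.0064.
The surplus seats go to Silver, Green.
Red receives 2.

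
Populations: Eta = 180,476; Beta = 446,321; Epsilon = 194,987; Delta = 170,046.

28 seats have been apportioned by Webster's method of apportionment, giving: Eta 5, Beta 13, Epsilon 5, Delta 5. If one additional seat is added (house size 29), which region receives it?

Epsilon

Priority for the next seat is population ÷ (current seats + 0.5).
Priorities: Eta 32813.818, Beta 33060.815, Epsilon 35452.182, Delta 30917.455.
Highest priority: Epsilon.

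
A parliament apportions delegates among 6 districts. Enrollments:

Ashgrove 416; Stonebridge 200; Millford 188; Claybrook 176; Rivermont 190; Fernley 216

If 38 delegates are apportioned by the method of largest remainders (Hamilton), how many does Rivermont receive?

Total 1386; standard divisor 1386/38 ≈ 36.474.
Standard quotas: Ashgrove 11.405, Stonebridge 5.483, Millford 5.154, Claybrook 4.825, Rivermont 5.209, Fernley 5.922.
Lower quotas: Ashgrove 11, Stonebridge 5, Millford 5, Claybrook 4, Rivermont 5, Fernley 5 (sum 35, leaving 3 seats).
Remainders in descending order: Fernley 0.922, Claybrook 0.825, Stonebridge 0.483, Ashgrove 0.405, Rivermont 0.209, Millford 0.154.
Largest remainders: Fernley, Claybrook, Stonebridge receive the extra seats.
Rivermont receives 5.

5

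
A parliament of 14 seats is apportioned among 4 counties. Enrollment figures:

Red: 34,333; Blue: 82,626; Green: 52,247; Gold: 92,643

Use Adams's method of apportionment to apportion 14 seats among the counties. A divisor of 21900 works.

With modified divisor 21900: modified quotas Red 1.568, Blue 3.773, Green 2.386, Gold 4.230.
Rounding up: Red 2, Blue 4, Green 3, Gold 5 (total 14).

Red=2; Blue=4; Green=3; Gold=5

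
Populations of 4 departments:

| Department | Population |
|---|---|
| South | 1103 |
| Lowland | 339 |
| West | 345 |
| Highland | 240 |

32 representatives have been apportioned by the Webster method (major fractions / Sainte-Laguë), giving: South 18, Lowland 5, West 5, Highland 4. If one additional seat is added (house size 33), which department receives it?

West

Priority for the next seat is population ÷ (current seats + 0.5).
Priorities: South 59.622, Lowland 61.636, West 62.727, Highland 53.333.
Highest priority: West.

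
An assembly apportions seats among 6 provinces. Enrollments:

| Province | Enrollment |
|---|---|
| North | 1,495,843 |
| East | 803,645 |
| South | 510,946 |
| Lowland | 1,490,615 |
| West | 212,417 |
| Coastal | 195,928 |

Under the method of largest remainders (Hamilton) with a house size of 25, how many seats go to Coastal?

1

The standard divisor is 4709394/25 ≈ 188375.76.
Standard quotas: North 7.9407, East 4.2662, South 2.7124, Lowland 7.9130, West 1.1276, Coastal 1.0401.
Lower quotas: North 7, East 4, South 2, Lowland 7, West 1, Coastal 1 (sum 22, leaving 3 seats).
Remainders in descending order: North 0.9407, Lowland 0.9130, South 0.7124, East 0.2662, West 0.1276, Coastal 0.0401.
Largest remainders: North, Lowland, South receive the extra seats.
Coastal receives 1.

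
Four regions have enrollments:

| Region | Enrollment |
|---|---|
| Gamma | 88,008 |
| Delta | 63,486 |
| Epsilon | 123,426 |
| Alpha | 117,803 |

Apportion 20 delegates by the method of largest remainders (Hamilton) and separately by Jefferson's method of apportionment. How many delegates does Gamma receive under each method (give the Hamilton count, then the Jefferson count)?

Hamilton: Gamma 5, Delta 3, Epsilon 6, Alpha 6.
Jefferson: Gamma 4, Delta 3, Epsilon 7, Alpha 6.
Gamma gets 5 under Hamilton and 4 under Jefferson.

5 and 4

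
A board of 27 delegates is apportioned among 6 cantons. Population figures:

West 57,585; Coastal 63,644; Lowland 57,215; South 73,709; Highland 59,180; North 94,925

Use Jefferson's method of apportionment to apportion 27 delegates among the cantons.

Standard divisor 406258/27 ≈ 15046.593; standard quotas: West 3.827, Coastal 4.230, Lowland 3.803, South 4.899, Highland 3.933, North 6.309.
Rounding down gives 3, 4, 3, 4, 3, 6 = 23 seats, so the divisor must be adjusted.
With modified divisor 13900: modified quotas West 4.143, Coastal 4.579, Lowland 4.116, South 5.303, Highland 4.258, North 6.829.
Rounding down: West 4, Coastal 4, Lowland 4, South 5, Highland 4, North 6 (total 27).

West 4, Coastal 4, Lowland 4, South 5, Highland 4, North 6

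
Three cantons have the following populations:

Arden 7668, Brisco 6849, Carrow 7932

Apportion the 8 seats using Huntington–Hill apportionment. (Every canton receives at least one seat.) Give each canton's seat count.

With divisor 2963: modified quotas Arden 2.588, Brisco 2.312, Carrow 2.677.
Geometric-mean thresholds: Arden √(2·3)=2.449, Brisco √(2·3)=2.449, Carrow √(2·3)=2.449.
Each quota rounded against its threshold gives Arden 3, Brisco 2, Carrow 3 (total 8).

Arden 3; Brisco 2; Carrow 3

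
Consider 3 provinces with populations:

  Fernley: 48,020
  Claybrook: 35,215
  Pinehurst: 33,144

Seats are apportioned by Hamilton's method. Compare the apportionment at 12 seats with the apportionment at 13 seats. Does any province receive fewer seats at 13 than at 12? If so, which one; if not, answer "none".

none

At 12 seats: Fernley 5, Claybrook 4, Pinehurst 3.
At 13 seats: Fernley 5, Claybrook 4, Pinehurst 4.
No province's allocation decreased.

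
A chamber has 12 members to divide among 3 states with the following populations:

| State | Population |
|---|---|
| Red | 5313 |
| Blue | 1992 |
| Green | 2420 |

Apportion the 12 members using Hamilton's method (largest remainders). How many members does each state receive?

Red 7; Blue 2; Green 3

The standard divisor is 9725/12 ≈ 810.417.
Standard quotas: Red 6.5559, Blue 2.4580, Green 2.9861.
Lower quotas: Red 6, Blue 2, Green 2 (sum 10, leaving 2 seats).
Remainders in descending order: Green 0.9861, Red 0.5559, Blue 0.4580.
The surplus seats go to Green, Red.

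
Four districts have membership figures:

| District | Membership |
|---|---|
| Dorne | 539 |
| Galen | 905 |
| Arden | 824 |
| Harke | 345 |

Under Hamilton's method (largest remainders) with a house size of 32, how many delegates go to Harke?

Standard divisor: 2613 ÷ 32 ≈ 81.656.
Standard quotas: Dorne 6.601, Galen 11.083, Arden 10.091, Harke 4.225.
Lower quotas: Dorne 6, Galen 11, Arden 10, Harke 4 (sum 31, leaving 1 seat).
Remainders in descending order: Dorne 0.601, Harke 0.225, Arden 0.091, Galen 0.083.
Largest remainder: Dorne receives the extra seat.
Harke receives 4.

4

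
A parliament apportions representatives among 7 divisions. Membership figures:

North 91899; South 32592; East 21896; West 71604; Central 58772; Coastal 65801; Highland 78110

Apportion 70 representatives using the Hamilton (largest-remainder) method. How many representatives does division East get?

4

Standard divisor: 420674 ÷ 70 ≈ 6009.629.
Standard quotas: North 15.2920, South 5.4233, East 3.6435, West 11.9149, Central 9.7796, Coastal 10.9493, Highland 12.9975.
Lower quotas: North 15, South 5, East 3, West 11, Central 9, Coastal 10, Highland 12 (sum 65, leaving 5 seats).
Remainders in descending order: Highland 0.9975, Coastal 0.9493, West 0.9149, Central 0.7796, East 0.6435, South 0.4233, North 0.2920.
The surplus seats go to Highland, Coastal, West, Central, East.
East receives 4.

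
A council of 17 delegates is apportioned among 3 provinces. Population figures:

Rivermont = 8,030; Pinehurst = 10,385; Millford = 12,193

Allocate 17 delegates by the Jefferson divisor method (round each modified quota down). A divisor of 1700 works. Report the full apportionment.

With modified divisor 1700: modified quotas Rivermont 4.724, Pinehurst 6.109, Millford 7.172.
Rounding down: Rivermont 4, Pinehurst 6, Millford 7 (total 17).

Rivermont 4; Pinehurst 6; Millford 7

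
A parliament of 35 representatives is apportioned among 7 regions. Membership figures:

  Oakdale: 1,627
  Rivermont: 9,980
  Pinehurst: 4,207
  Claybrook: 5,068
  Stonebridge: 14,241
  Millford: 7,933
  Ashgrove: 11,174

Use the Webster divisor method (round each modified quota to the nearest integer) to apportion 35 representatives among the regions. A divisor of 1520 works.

With modified divisor 1520: modified quotas Oakdale 1.070, Rivermont 6.566, Pinehurst 2.768, Claybrook 3.334, Stonebridge 9.369, Millford 5.219, Ashgrove 7.351.
Rounding to the nearest integer: Oakdale 1, Rivermont 7, Pinehurst 3, Claybrook 3, Stonebridge 9, Millford 5, Ashgrove 7 (total 35).

Oakdale 1, Rivermont 7, Pinehurst 3, Claybrook 3, Stonebridge 9, Millford 5, Ashgrove 7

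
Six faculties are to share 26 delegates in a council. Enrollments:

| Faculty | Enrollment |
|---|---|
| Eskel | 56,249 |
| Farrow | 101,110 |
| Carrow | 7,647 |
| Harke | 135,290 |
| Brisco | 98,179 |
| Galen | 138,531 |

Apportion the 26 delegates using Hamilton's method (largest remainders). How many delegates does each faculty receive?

Total 537006; standard divisor 537006/26 ≈ 20654.077.
Standard quotas: Eskel 2.7234, Farrow 4.8954, Carrow 0.3702, Harke 6.5503, Brisco 4.7535, Galen 6.7072.
Lower quotas: Eskel 2, Farrow 4, Carrow 0, Harke 6, Brisco 4, Galen 6 (sum 22, leaving 4 seats).
Remainders in descending order: Farrow 0.8954, Brisco 0.7535, Eskel 0.7234, Galen 0.7072, Harke 0.5503, Carrow 0.3702.
The surplus seats go to Farrow, Brisco, Eskel, Galen.

Eskel=3, Farrow=5, Carrow=0, Harke=6, Brisco=5, Galen=7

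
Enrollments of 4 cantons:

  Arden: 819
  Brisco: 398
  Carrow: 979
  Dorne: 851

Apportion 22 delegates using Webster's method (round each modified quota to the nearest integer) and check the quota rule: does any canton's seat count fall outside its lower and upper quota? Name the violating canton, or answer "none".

none

Standard quotas: Arden 5.913, Brisco 2.874, Carrow 7.069, Dorne 6.144.
Webster allocation: Arden 6, Brisco 3, Carrow 7, Dorne 6.
Every allocation lies between the lower and upper quota.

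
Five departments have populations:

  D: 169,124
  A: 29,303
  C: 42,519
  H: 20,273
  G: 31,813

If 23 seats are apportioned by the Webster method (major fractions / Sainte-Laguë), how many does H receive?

Standard divisor 293032/23 ≈ 12740.522; standard quotas: D 13.274, A 2.300, C 3.337, H 1.591, G 2.497.
Rounding to the nearest integer gives 13, 2, 3, 2, 2 = 22 seats, so the divisor must be adjusted.
With modified divisor 12600: modified quotas D 13.423, A 2.326, C 3.375, H 1.609, G 2.525.
Rounding to the nearest integer: D 13, A 2, C 3, H 2, G 3 (total 23).
H receives 2.

2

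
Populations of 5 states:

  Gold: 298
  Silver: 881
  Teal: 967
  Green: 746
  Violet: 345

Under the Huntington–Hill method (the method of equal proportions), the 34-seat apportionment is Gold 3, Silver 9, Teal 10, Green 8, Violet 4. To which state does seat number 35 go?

Silver

Priority for the next seat is population ÷ (√(s·(s+1))).
Priorities: Gold 86.025, Silver 92.866, Teal 92.200, Green 87.917, Violet 77.144.
Highest priority: Silver.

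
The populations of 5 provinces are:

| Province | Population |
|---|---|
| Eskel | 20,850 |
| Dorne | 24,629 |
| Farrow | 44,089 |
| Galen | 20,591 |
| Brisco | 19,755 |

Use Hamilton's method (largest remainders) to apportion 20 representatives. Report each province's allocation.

Eskel: 3, Dorne: 4, Farrow: 7, Galen: 3, Brisco: 3

Standard divisor: 129914 ÷ 20 ≈ 6495.7.
Standard quotas: Eskel 3.2098, Dorne 3.7916, Farrow 6.7874, Galen 3.1699, Brisco 3.0412.
Lower quotas: Eskel 3, Dorne 3, Farrow 6, Galen 3, Brisco 3 (sum 18, leaving 2 seats).
Remainders in descending order: Dorne 0.7916, Farrow 0.7874, Eskel 0.2098, Galen 0.1699, Brisco 0.0412.
Largest remainders: Dorne, Farrow receive the extra seats.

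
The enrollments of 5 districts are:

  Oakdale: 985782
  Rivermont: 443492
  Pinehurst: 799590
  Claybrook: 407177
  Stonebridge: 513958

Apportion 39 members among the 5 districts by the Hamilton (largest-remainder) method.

Total 3149999; standard divisor 3149999/39 ≈ 80769.205.
Standard quotas: Oakdale 12.2049, Rivermont 5.4909, Pinehurst 9.8997, Claybrook 5.0412, Stonebridge 6.3633.
Lower quotas: Oakdale 12, Rivermont 5, Pinehurst 9, Claybrook 5, Stonebridge 6 (sum 37, leaving 2 seats).
Remainders in descending order: Pinehurst 0.8997, Rivermont 0.4909, Stonebridge 0.3633, Oakdale 0.2049, Claybrook 0.0412.
Largest remainders: Pinehurst, Rivermont receive the extra seats.

Oakdale 12, Rivermont 6, Pinehurst 10, Claybrook 5, Stonebridge 6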